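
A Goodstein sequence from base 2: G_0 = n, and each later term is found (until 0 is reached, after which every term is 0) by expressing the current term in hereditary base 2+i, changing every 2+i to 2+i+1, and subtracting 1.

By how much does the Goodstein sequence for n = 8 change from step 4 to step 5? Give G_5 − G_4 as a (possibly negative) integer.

i=0: 8 = 2^(2 + 1) (b=2); 2→3: 3^(3 + 1) = 81; 81−1 = 80
i=1: 80 = 2·3^3 + 2·3^2 + 2·3 + 2 (b=3); 3→4: 2·4^4 + 2·4^2 + 2·4 + 2 = 554; 554−1 = 553
i=2: 553 = 2·4^4 + 2·4^2 + 2·4 + 1 (b=4); 4→5: 2·5^5 + 2·5^2 + 2·5 + 1 = 6311; 6311−1 = 6310
i=3: 6310 = 2·5^5 + 2·5^2 + 2·5 (b=5); 5→6: 2·6^6 + 2·6^2 + 2·6 = 93396; 93396−1 = 93395
i=4: 93395 = 2·6^6 + 2·6^2 + 6 + 5 (b=6); 6→7: 2·7^7 + 2·7^2 + 7 + 5 = 1647196; 1647196−1 = 1647195

1553800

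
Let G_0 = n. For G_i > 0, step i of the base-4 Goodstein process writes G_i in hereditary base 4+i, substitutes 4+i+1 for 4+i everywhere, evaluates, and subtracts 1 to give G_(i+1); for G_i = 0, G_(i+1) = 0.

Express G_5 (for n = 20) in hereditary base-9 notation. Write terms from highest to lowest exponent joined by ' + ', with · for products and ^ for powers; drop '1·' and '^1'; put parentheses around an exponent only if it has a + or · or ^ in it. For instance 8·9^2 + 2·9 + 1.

9^2

20 —HB4→ 4^2 + 4 —bump→ 5^2 + 5 = 30 —(−1)→ 29
29 —HB5→ 5^2 + 4 —bump→ 6^2 + 4 = 40 —(−1)→ 39
39 —HB6→ 6^2 + 3 —bump→ 7^2 + 3 = 52 —(−1)→ 51
51 —HB7→ 7^2 + 2 —bump→ 8^2 + 2 = 66 —(−1)→ 65
65 —HB8→ 8^2 + 1 —bump→ 9^2 + 1 = 82 —(−1)→ 81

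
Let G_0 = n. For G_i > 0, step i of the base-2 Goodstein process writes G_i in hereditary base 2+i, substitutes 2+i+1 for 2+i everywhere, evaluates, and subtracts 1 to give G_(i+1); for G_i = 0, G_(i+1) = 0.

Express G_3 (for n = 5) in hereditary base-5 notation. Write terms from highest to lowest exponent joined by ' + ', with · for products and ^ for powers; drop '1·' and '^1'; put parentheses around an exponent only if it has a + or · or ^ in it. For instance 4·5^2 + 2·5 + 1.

G_0 = 5. HB_2(5) = 2^2 + 1. Bump = 28. G_1 = 27.
G_1 = 27. HB_3(27) = 3^3. Bump = 256. G_2 = 255.
G_2 = 255. HB_4(255) = 3·4^3 + 3·4^2 + 3·4 + 3. Bump = 468. G_3 = 467.
G_3 = 467. HB_5(467) = 3·5^3 + 3·5^2 + 3·5 + 2. Bump = 776. G_4 = 775.

3·5^3 + 3·5^2 + 3·5 + 2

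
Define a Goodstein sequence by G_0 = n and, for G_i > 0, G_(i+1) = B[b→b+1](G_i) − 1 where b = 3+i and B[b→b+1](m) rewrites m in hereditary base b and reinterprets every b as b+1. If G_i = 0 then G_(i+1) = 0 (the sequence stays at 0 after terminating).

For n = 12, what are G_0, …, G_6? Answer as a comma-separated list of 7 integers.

12, 19, 27, 37, 49, 63, 69

i=0: 12 = 3^2 + 3 (b=3); 3→4: 4^2 + 4 = 20; 20−1 = 19
i=1: 19 = 4^2 + 3 (b=4); 4→5: 5^2 + 3 = 28; 28−1 = 27
i=2: 27 = 5^2 + 2 (b=5); 5→6: 6^2 + 2 = 38; 38−1 = 37
i=3: 37 = 6^2 + 1 (b=6); 6→7: 7^2 + 1 = 50; 50−1 = 49
i=4: 49 = 7^2 (b=7); 7→8: 8^2 = 64; 64−1 = 63
i=5: 63 = 7·8 + 7 (b=8); 8→9: 7·9 + 7 = 70; 70−1 = 69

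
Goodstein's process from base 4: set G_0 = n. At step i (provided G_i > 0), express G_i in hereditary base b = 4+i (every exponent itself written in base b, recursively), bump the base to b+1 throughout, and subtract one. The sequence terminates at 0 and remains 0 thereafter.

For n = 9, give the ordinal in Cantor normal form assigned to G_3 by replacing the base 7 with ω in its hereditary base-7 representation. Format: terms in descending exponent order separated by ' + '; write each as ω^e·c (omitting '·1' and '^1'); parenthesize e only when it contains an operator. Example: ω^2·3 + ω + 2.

ω + 4

(0) 9|_4 = 2·4 + 1 ↦ 2·5 + 1|_5 = 11 ⇒ 10
(1) 10|_5 = 2·5 ↦ 2·6|_6 = 12 ⇒ 11
(2) 11|_6 = 6 + 5 ↦ 7 + 5|_7 = 12 ⇒ 11
(3) 11|_7 = 7 + 4 ↦ 8 + 4|_8 = 12 ⇒ 11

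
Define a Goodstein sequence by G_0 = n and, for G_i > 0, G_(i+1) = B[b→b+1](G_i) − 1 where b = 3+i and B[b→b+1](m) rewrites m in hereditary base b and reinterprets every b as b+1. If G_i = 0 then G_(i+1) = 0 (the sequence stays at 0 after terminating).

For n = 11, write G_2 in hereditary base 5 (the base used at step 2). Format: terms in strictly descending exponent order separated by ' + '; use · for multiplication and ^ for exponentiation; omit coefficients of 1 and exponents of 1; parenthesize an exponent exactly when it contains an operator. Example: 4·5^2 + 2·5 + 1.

5^2

base 3: 11 = 3^2 + 2; at 4: 4^2 + 2 = 18; next = 17
base 4: 17 = 4^2 + 1; at 5: 5^2 + 1 = 26; next = 25
base 5: 25 = 5^2; at 6: 6^2 = 36; next = 35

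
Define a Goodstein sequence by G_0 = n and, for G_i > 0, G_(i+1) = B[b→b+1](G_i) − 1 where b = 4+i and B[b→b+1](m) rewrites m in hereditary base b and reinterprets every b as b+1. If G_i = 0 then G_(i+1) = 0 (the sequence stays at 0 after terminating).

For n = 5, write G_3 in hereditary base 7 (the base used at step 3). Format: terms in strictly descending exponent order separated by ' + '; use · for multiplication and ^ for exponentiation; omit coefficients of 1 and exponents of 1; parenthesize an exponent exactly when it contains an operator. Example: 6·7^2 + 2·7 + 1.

5 —HB4→ 4 + 1 —bump→ 5 + 1 = 6 —(−1)→ 5
5 —HB5→ 5 —bump→ 6 = 6 —(−1)→ 5
5 —HB6→ 5 —bump→ 5 = 5 —(−1)→ 4
4 —HB7→ 4 —bump→ 4 = 4 —(−1)→ 3

4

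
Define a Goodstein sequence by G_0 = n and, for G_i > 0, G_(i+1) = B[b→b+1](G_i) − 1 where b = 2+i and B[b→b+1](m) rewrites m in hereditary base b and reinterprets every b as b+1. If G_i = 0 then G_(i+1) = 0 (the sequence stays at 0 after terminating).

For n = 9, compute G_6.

50333399

step 0: 9 = 2^(2 + 1) + 1; sub 3 for 2: 3^(3 + 1) + 1; = 82; G_1 = 82−1 = 81
step 1: 81 = 3^(3 + 1); sub 4 for 3: 4^(4 + 1); = 1024; G_2 = 1024−1 = 1023
step 2: 1023 = 3·4^4 + 3·4^3 + 3·4^2 + 3·4 + 3; sub 5 for 4: 3·5^5 + 3·5^3 + 3·5^2 + 3·5 + 3; = 9843; G_3 = 9843−1 = 9842
step 3: 9842 = 3·5^5 + 3·5^3 + 3·5^2 + 3·5 + 2; sub 6 for 5: 3·6^6 + 3·6^3 + 3·6^2 + 3·6 + 2; = 140744; G_4 = 140744−1 = 140743
step 4: 140743 = 3·6^6 + 3·6^3 + 3·6^2 + 3·6 + 1; sub 7 for 6: 3·7^7 + 3·7^3 + 3·7^2 + 3·7 + 1; = 2471827; G_5 = 2471827−1 = 2471826
step 5: 2471826 = 3·7^7 + 3·7^3 + 3·7^2 + 3·7; sub 8 for 7: 3·8^8 + 3·8^3 + 3·8^2 + 3·8; = 50333400; G_6 = 50333400−1 = 50333399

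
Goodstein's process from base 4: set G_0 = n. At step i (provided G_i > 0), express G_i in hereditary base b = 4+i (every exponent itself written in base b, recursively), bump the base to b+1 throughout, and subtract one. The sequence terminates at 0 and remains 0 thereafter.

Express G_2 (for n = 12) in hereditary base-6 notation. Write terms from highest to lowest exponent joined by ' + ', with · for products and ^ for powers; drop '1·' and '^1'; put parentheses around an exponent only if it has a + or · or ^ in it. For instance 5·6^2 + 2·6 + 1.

2·6 + 3

G_0=12  [base 4] 3·4  →[4↦5]→  3·5 = 15  −1 ⇒ G_1=14
G_1=14  [base 5] 2·5 + 4  →[5↦6]→  2·6 + 4 = 16  −1 ⇒ G_2=15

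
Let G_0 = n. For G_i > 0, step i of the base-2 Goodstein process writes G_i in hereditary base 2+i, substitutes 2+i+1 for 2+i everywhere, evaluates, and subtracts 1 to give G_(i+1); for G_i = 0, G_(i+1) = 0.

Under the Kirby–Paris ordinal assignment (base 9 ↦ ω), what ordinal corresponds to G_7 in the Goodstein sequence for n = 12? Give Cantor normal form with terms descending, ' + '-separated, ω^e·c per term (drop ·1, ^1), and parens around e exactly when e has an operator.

ω^(ω + 1) + ω^2·2 + ω + 2

12 —HB2→ 2^(2 + 1) + 2^2 —bump→ 3^(3 + 1) + 3^3 = 108 —(−1)→ 107
107 —HB3→ 3^(3 + 1) + 2·3^2 + 2·3 + 2 —bump→ 4^(4 + 1) + 2·4^2 + 2·4 + 2 = 1066 —(−1)→ 1065
1065 —HB4→ 4^(4 + 1) + 2·4^2 + 2·4 + 1 —bump→ 5^(5 + 1) + 2·5^2 + 2·5 + 1 = 15686 —(−1)→ 15685
15685 —HB5→ 5^(5 + 1) + 2·5^2 + 2·5 —bump→ 6^(6 + 1) + 2·6^2 + 2·6 = 280020 —(−1)→ 280019
280019 —HB6→ 6^(6 + 1) + 2·6^2 + 6 + 5 —bump→ 7^(7 + 1) + 2·7^2 + 7 + 5 = 5764911 —(−1)→ 5764910
5764910 —HB7→ 7^(7 + 1) + 2·7^2 + 7 + 4 —bump→ 8^(8 + 1) + 2·8^2 + 8 + 4 = 134217868 —(−1)→ 134217867
134217867 —HB8→ 8^(8 + 1) + 2·8^2 + 8 + 3 —bump→ 9^(9 + 1) + 2·9^2 + 9 + 3 = 3486784575 —(−1)→ 3486784574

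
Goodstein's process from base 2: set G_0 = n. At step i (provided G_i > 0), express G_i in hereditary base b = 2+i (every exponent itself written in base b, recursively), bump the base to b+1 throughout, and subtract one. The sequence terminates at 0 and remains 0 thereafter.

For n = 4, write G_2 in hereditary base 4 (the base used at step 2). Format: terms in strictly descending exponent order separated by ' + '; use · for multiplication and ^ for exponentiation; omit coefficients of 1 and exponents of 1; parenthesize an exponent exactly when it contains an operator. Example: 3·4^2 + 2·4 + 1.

2·4^2 + 2·4 + 1

G_0=4  [base 2] 2^2  →[2↦3]→  3^3 = 27  −1 ⇒ G_1=26
G_1=26  [base 3] 2·3^2 + 2·3 + 2  →[3↦4]→  2·4^2 + 2·4 + 2 = 42  −1 ⇒ G_2=41
G_2=41  [base 4] 2·4^2 + 2·4 + 1  →[4↦5]→  2·5^2 + 2·5 + 1 = 61  −1 ⇒ G_3=60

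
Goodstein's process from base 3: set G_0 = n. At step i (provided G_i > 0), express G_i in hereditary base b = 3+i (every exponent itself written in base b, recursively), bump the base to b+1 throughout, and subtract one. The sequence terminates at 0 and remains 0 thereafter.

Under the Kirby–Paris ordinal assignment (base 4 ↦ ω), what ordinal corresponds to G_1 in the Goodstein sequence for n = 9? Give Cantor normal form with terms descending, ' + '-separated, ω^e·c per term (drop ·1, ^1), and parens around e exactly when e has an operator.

G_0 = 9. HB_3(9) = 3^2. Bump = 16. G_1 = 15.
G_1 = 15. HB_4(15) = 3·4 + 3. Bump = 18. G_2 = 17.

ω·3 + 3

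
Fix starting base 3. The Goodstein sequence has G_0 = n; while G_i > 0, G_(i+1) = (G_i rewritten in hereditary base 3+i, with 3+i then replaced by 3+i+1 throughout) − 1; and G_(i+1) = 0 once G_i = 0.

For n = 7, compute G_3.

9

G_0=7  [base 3] 2·3 + 1  →[3↦4]→  2·4 + 1 = 9  −1 ⇒ G_1=8
G_1=8  [base 4] 2·4  →[4↦5]→  2·5 = 10  −1 ⇒ G_2=9
G_2=9  [base 5] 5 + 4  →[5↦6]→  6 + 4 = 10  −1 ⇒ G_3=9
G_3=9  [base 6] 6 + 3  →[6↦7]→  7 + 3 = 10  −1 ⇒ G_4=9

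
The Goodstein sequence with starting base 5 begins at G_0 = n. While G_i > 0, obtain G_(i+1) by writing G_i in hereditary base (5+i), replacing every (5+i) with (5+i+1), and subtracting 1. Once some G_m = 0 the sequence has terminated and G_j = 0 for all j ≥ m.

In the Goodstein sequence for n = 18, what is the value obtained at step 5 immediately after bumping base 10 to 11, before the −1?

29

(0) 18|_5 = 3·5 + 3 ↦ 3·6 + 3|_6 = 21 ⇒ 20
(1) 20|_6 = 3·6 + 2 ↦ 3·7 + 2|_7 = 23 ⇒ 22
(2) 22|_7 = 3·7 + 1 ↦ 3·8 + 1|_8 = 25 ⇒ 24
(3) 24|_8 = 3·8 ↦ 3·9|_9 = 27 ⇒ 26
(4) 26|_9 = 2·9 + 8 ↦ 2·10 + 8|_10 = 28 ⇒ 27
(5) 27|_10 = 2·10 + 7 ↦ 2·11 + 7|_11 = 29 ⇒ 28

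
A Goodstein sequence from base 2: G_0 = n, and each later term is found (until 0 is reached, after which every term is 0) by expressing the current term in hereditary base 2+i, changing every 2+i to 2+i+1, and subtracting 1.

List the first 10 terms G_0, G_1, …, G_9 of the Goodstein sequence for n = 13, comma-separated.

i=0: 13 = 2^(2 + 1) + 2^2 + 1 (b=2); 2→3: 3^(3 + 1) + 3^3 + 1 = 109; 109−1 = 108
i=1: 108 = 3^(3 + 1) + 3^3 (b=3); 3→4: 4^(4 + 1) + 4^4 = 1280; 1280−1 = 1279
i=2: 1279 = 4^(4 + 1) + 3·4^3 + 3·4^2 + 3·4 + 3 (b=4); 4→5: 5^(5 + 1) + 3·5^3 + 3·5^2 + 3·5 + 3 = 16093; 16093−1 = 16092
i=3: 16092 = 5^(5 + 1) + 3·5^3 + 3·5^2 + 3·5 + 2 (b=5); 5→6: 6^(6 + 1) + 3·6^3 + 3·6^2 + 3·6 + 2 = 280712; 280712−1 = 280711
i=4: 280711 = 6^(6 + 1) + 3·6^3 + 3·6^2 + 3·6 + 1 (b=6); 6→7: 7^(7 + 1) + 3·7^3 + 3·7^2 + 3·7 + 1 = 5765999; 5765999−1 = 5765998
i=5: 5765998 = 7^(7 + 1) + 3·7^3 + 3·7^2 + 3·7 (b=7); 7→8: 8^(8 + 1) + 3·8^3 + 3·8^2 + 3·8 = 134219480; 134219480−1 = 134219479
i=6: 134219479 = 8^(8 + 1) + 3·8^3 + 3·8^2 + 2·8 + 7 (b=8); 8→9: 9^(9 + 1) + 3·9^3 + 3·9^2 + 2·9 + 7 = 3486786856; 3486786856−1 = 3486786855
i=7: 3486786855 = 9^(9 + 1) + 3·9^3 + 3·9^2 + 2·9 + 6 (b=9); 9→10: 10^(10 + 1) + 3·10^3 + 3·10^2 + 2·10 + 6 = 100000003326; 100000003326−1 = 100000003325
i=8: 100000003325 = 10^(10 + 1) + 3·10^3 + 3·10^2 + 2·10 + 5 (b=10); 10→11: 11^(11 + 1) + 3·11^3 + 3·11^2 + 2·11 + 5 = 3138428381104; 3138428381104−1 = 3138428381103

13, 108, 1279, 16092, 280711, 5765998, 134219479, 3486786855, 100000003325, 3138428381103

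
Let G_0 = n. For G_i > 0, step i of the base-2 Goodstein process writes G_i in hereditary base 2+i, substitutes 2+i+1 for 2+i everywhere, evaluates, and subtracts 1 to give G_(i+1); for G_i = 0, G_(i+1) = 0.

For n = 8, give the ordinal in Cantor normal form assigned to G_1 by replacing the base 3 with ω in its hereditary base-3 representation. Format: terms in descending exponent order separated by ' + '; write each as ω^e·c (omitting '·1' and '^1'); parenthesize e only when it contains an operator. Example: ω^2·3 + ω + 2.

ω^ω·2 + ω^2·2 + ω·2 + 2

base 2: 8 = 2^(2 + 1); at 3: 3^(3 + 1) = 81; next = 80
base 3: 80 = 2·3^3 + 2·3^2 + 2·3 + 2; at 4: 2·4^4 + 2·4^2 + 2·4 + 2 = 554; next = 553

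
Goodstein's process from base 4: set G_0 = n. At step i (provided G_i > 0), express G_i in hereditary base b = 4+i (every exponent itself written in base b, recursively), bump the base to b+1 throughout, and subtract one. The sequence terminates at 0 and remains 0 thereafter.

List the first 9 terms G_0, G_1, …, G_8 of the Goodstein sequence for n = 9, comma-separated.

9, 10, 11, 11, 11, 11, 11, 11, 11

i=0: 9 = 2·4 + 1 (b=4); 4→5: 2·5 + 1 = 11; 11−1 = 10
i=1: 10 = 2·5 (b=5); 5→6: 2·6 = 12; 12−1 = 11
i=2: 11 = 6 + 5 (b=6); 6→7: 7 + 5 = 12; 12−1 = 11
i=3: 11 = 7 + 4 (b=7); 7→8: 8 + 4 = 12; 12−1 = 11
i=4: 11 = 8 + 3 (b=8); 8→9: 9 + 3 = 12; 12−1 = 11
i=5: 11 = 9 + 2 (b=9); 9→10: 10 + 2 = 12; 12−1 = 11
i=6: 11 = 10 + 1 (b=10); 10→11: 11 + 1 = 12; 12−1 = 11
i=7: 11 = 11 (b=11); 11→12: 12 = 12; 12−1 = 11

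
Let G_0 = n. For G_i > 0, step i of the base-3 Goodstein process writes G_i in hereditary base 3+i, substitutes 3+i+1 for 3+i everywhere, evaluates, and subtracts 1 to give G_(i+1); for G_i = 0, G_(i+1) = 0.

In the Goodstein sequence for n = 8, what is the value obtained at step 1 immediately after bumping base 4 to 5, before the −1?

11

i=0: 8 = 2·3 + 2 (b=3); 3→4: 2·4 + 2 = 10; 10−1 = 9
i=1: 9 = 2·4 + 1 (b=4); 4→5: 2·5 + 1 = 11; 11−1 = 10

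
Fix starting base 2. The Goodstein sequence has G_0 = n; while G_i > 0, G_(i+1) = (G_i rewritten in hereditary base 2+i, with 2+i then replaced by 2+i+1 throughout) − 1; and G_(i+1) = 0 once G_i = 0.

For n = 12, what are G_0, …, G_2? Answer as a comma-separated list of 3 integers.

12, 107, 1065

base 2: 12 = 2^(2 + 1) + 2^2; at 3: 3^(3 + 1) + 3^3 = 108; next = 107
base 3: 107 = 3^(3 + 1) + 2·3^2 + 2·3 + 2; at 4: 4^(4 + 1) + 2·4^2 + 2·4 + 2 = 1066; next = 1065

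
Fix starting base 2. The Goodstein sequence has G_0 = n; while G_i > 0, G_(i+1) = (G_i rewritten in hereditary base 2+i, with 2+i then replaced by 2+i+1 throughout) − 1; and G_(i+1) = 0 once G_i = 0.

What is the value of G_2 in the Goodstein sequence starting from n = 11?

1027

G_0=11  [base 2] 2^(2 + 1) + 2 + 1  →[2↦3]→  3^(3 + 1) + 3 + 1 = 85  −1 ⇒ G_1=84
G_1=84  [base 3] 3^(3 + 1) + 3  →[3↦4]→  4^(4 + 1) + 4 = 1028  −1 ⇒ G_2=1027
G_2=1027  [base 4] 4^(4 + 1) + 3  →[4↦5]→  5^(5 + 1) + 3 = 15628  −1 ⇒ G_3=15627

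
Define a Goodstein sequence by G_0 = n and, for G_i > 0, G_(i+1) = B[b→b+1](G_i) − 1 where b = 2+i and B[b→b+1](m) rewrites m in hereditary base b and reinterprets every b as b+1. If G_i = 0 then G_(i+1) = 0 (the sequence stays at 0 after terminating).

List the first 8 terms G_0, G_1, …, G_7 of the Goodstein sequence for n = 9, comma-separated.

9, 81, 1023, 9842, 140743, 2471826, 50333399, 1162263921

(0) 9|_2 = 2^(2 + 1) + 1 ↦ 3^(3 + 1) + 1|_3 = 82 ⇒ 81
(1) 81|_3 = 3^(3 + 1) ↦ 4^(4 + 1)|_4 = 1024 ⇒ 1023
(2) 1023|_4 = 3·4^4 + 3·4^3 + 3·4^2 + 3·4 + 3 ↦ 3·5^5 + 3·5^3 + 3·5^2 + 3·5 + 3|_5 = 9843 ⇒ 9842
(3) 9842|_5 = 3·5^5 + 3·5^3 + 3·5^2 + 3·5 + 2 ↦ 3·6^6 + 3·6^3 + 3·6^2 + 3·6 + 2|_6 = 140744 ⇒ 140743
(4) 140743|_6 = 3·6^6 + 3·6^3 + 3·6^2 + 3·6 + 1 ↦ 3·7^7 + 3·7^3 + 3·7^2 + 3·7 + 1|_7 = 2471827 ⇒ 2471826
(5) 2471826|_7 = 3·7^7 + 3·7^3 + 3·7^2 + 3·7 ↦ 3·8^8 + 3·8^3 + 3·8^2 + 3·8|_8 = 50333400 ⇒ 50333399
(6) 50333399|_8 = 3·8^8 + 3·8^3 + 3·8^2 + 2·8 + 7 ↦ 3·9^9 + 3·9^3 + 3·9^2 + 2·9 + 7|_9 = 1162263922 ⇒ 1162263921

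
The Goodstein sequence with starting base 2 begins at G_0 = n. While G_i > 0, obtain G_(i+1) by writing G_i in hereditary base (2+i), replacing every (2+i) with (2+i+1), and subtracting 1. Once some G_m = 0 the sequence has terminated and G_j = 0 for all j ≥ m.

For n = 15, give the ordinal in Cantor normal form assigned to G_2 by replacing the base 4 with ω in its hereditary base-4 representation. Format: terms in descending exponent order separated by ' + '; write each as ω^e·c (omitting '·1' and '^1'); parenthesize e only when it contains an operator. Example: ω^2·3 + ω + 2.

ω^(ω + 1) + ω^ω + 3

15 —HB2→ 2^(2 + 1) + 2^2 + 2 + 1 —bump→ 3^(3 + 1) + 3^3 + 3 + 1 = 112 —(−1)→ 111
111 —HB3→ 3^(3 + 1) + 3^3 + 3 —bump→ 4^(4 + 1) + 4^4 + 4 = 1284 —(−1)→ 1283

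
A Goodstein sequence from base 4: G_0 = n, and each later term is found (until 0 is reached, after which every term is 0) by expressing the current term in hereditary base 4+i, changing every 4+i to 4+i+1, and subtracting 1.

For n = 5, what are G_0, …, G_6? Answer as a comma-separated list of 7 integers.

5 —HB4→ 4 + 1 —bump→ 5 + 1 = 6 —(−1)→ 5
5 —HB5→ 5 —bump→ 6 = 6 —(−1)→ 5
5 —HB6→ 5 —bump→ 5 = 5 —(−1)→ 4
4 —HB7→ 4 —bump→ 4 = 4 —(−1)→ 3
3 —HB8→ 3 —bump→ 3 = 3 —(−1)→ 2
2 —HB9→ 2 —bump→ 2 = 2 —(−1)→ 1

5, 5, 5, 4, 3, 2, 1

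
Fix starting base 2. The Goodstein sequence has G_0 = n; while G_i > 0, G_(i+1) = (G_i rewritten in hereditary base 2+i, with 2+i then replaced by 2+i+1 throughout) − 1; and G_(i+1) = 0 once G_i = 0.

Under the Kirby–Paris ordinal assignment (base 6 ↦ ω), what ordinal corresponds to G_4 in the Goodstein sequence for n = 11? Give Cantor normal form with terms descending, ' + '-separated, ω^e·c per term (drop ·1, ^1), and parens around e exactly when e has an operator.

ω^(ω + 1) + 1

step 0: 11 = 2^(2 + 1) + 2 + 1; sub 3 for 2: 3^(3 + 1) + 3 + 1; = 85; G_1 = 85−1 = 84
step 1: 84 = 3^(3 + 1) + 3; sub 4 for 3: 4^(4 + 1) + 4; = 1028; G_2 = 1028−1 = 1027
step 2: 1027 = 4^(4 + 1) + 3; sub 5 for 4: 5^(5 + 1) + 3; = 15628; G_3 = 15628−1 = 15627
step 3: 15627 = 5^(5 + 1) + 2; sub 6 for 5: 6^(6 + 1) + 2; = 279938; G_4 = 279938−1 = 279937
step 4: 279937 = 6^(6 + 1) + 1; sub 7 for 6: 7^(7 + 1) + 1; = 5764802; G_5 = 5764802−1 = 5764801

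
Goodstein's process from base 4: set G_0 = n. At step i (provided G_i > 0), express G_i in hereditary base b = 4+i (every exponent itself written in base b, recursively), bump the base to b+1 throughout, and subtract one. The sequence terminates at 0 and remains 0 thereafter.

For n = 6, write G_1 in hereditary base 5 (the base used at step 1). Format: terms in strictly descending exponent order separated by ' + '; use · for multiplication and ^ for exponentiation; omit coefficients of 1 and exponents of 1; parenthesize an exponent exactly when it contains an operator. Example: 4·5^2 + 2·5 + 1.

5 + 1

6 —HB4→ 4 + 2 —bump→ 5 + 2 = 7 —(−1)→ 6
6 —HB5→ 5 + 1 —bump→ 6 + 1 = 7 —(−1)→ 6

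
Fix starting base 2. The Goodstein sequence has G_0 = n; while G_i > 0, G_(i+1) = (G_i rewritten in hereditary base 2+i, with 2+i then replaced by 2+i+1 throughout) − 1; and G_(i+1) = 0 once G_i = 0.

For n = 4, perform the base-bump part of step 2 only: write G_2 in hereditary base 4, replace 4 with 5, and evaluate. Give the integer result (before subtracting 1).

i=0: 4 = 2^2 (b=2); 2→3: 3^3 = 27; 27−1 = 26
i=1: 26 = 2·3^2 + 2·3 + 2 (b=3); 3→4: 2·4^2 + 2·4 + 2 = 42; 42−1 = 41
i=2: 41 = 2·4^2 + 2·4 + 1 (b=4); 4→5: 2·5^2 + 2·5 + 1 = 61; 61−1 = 60

61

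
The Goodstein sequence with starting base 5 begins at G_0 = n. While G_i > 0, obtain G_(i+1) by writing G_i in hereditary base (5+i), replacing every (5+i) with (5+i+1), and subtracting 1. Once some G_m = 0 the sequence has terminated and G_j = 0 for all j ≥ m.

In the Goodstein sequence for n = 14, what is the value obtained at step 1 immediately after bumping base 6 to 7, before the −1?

14 —HB5→ 2·5 + 4 —bump→ 2·6 + 4 = 16 —(−1)→ 15
15 —HB6→ 2·6 + 3 —bump→ 2·7 + 3 = 17 —(−1)→ 16

17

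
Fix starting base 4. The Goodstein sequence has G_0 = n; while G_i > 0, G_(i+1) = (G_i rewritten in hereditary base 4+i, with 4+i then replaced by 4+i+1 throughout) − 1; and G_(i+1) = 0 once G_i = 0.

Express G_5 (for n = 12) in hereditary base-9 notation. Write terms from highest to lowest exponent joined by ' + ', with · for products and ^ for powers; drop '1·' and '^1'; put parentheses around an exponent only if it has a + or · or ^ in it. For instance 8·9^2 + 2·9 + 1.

G_0 = 12. HB_4(12) = 3·4. Bump = 15. G_1 = 14.
G_1 = 14. HB_5(14) = 2·5 + 4. Bump = 16. G_2 = 15.
G_2 = 15. HB_6(15) = 2·6 + 3. Bump = 17. G_3 = 16.
G_3 = 16. HB_7(16) = 2·7 + 2. Bump = 18. G_4 = 17.
G_4 = 17. HB_8(17) = 2·8 + 1. Bump = 19. G_5 = 18.
G_5 = 18. HB_9(18) = 2·9. Bump = 20. G_6 = 19.

2·9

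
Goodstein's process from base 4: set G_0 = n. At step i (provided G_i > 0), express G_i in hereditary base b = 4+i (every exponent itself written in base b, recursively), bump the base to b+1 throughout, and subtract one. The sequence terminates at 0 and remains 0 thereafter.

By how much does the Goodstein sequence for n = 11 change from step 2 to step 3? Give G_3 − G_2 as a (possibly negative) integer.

step 0: 11 = 2·4 + 3; sub 5 for 4: 2·5 + 3; = 13; G_1 = 13−1 = 12
step 1: 12 = 2·5 + 2; sub 6 for 5: 2·6 + 2; = 14; G_2 = 14−1 = 13
step 2: 13 = 2·6 + 1; sub 7 for 6: 2·7 + 1; = 15; G_3 = 15−1 = 14

1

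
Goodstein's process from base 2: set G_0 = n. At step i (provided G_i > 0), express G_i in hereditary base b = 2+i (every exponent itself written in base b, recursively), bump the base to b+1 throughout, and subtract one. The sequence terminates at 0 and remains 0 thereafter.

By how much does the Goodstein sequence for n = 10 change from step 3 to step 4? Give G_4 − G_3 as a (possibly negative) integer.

264310

G_0=10  [base 2] 2^(2 + 1) + 2  →[2↦3]→  3^(3 + 1) + 3 = 84  −1 ⇒ G_1=83
G_1=83  [base 3] 3^(3 + 1) + 2  →[3↦4]→  4^(4 + 1) + 2 = 1026  −1 ⇒ G_2=1025
G_2=1025  [base 4] 4^(4 + 1) + 1  →[4↦5]→  5^(5 + 1) + 1 = 15626  −1 ⇒ G_3=15625
G_3=15625  [base 5] 5^(5 + 1)  →[5↦6]→  6^(6 + 1) = 279936  −1 ⇒ G_4=279935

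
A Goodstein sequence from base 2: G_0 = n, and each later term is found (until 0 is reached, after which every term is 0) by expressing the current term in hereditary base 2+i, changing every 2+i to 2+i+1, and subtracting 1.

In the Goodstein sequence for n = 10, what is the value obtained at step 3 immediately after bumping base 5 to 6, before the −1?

step 0: 10 = 2^(2 + 1) + 2; sub 3 for 2: 3^(3 + 1) + 3; = 84; G_1 = 84−1 = 83
step 1: 83 = 3^(3 + 1) + 2; sub 4 for 3: 4^(4 + 1) + 2; = 1026; G_2 = 1026−1 = 1025
step 2: 1025 = 4^(4 + 1) + 1; sub 5 for 4: 5^(5 + 1) + 1; = 15626; G_3 = 15626−1 = 15625
step 3: 15625 = 5^(5 + 1); sub 6 for 5: 6^(6 + 1); = 279936; G_4 = 279936−1 = 279935

279936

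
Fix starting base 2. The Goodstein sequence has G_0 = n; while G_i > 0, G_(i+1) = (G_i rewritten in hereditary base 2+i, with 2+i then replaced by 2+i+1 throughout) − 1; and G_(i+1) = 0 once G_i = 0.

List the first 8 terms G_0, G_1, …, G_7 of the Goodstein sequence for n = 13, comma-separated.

13, 108, 1279, 16092, 280711, 5765998, 134219479, 3486786855

G_0 = 13. HB_2(13) = 2^(2 + 1) + 2^2 + 1. Bump = 109. G_1 = 108.
G_1 = 108. HB_3(108) = 3^(3 + 1) + 3^3. Bump = 1280. G_2 = 1279.
G_2 = 1279. HB_4(1279) = 4^(4 + 1) + 3·4^3 + 3·4^2 + 3·4 + 3. Bump = 16093. G_3 = 16092.
G_3 = 16092. HB_5(16092) = 5^(5 + 1) + 3·5^3 + 3·5^2 + 3·5 + 2. Bump = 280712. G_4 = 280711.
G_4 = 280711. HB_6(280711) = 6^(6 + 1) + 3·6^3 + 3·6^2 + 3·6 + 1. Bump = 5765999. G_5 = 5765998.
G_5 = 5765998. HB_7(5765998) = 7^(7 + 1) + 3·7^3 + 3·7^2 + 3·7. Bump = 134219480. G_6 = 134219479.
G_6 = 134219479. HB_8(134219479) = 8^(8 + 1) + 3·8^3 + 3·8^2 + 2·8 + 7. Bump = 3486786856. G_7 = 3486786855.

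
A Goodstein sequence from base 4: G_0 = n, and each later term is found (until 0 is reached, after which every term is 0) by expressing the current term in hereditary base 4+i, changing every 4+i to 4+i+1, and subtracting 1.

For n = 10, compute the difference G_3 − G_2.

G_0 = 10. HB_4(10) = 2·4 + 2. Bump = 12. G_1 = 11.
G_1 = 11. HB_5(11) = 2·5 + 1. Bump = 13. G_2 = 12.
G_2 = 12. HB_6(12) = 2·6. Bump = 14. G_3 = 13.

1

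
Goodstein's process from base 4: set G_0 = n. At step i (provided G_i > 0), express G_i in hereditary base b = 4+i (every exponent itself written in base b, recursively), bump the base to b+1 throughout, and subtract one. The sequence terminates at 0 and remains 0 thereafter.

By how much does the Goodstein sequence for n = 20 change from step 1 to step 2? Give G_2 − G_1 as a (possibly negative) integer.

10

G_0=20  [base 4] 4^2 + 4  →[4↦5]→  5^2 + 5 = 30  −1 ⇒ G_1=29
G_1=29  [base 5] 5^2 + 4  →[5↦6]→  6^2 + 4 = 40  −1 ⇒ G_2=39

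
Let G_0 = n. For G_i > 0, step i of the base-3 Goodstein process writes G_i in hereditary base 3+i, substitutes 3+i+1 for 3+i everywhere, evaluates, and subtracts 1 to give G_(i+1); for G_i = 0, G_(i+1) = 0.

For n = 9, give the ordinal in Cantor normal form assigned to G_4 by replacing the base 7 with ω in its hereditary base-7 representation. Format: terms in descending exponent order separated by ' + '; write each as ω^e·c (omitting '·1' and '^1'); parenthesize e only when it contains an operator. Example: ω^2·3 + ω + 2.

G_0 = 9. HB_3(9) = 3^2. Bump = 16. G_1 = 15.
G_1 = 15. HB_4(15) = 3·4 + 3. Bump = 18. G_2 = 17.
G_2 = 17. HB_5(17) = 3·5 + 2. Bump = 20. G_3 = 19.
G_3 = 19. HB_6(19) = 3·6 + 1. Bump = 22. G_4 = 21.
G_4 = 21. HB_7(21) = 3·7. Bump = 24. G_5 = 23.

ω·3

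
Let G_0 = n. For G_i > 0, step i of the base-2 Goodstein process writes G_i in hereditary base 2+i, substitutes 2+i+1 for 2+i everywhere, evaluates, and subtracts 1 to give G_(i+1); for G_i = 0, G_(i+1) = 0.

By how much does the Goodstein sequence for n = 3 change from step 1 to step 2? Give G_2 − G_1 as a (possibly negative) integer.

(0) 3|_2 = 2 + 1 ↦ 3 + 1|_3 = 4 ⇒ 3
(1) 3|_3 = 3 ↦ 4|_4 = 4 ⇒ 3

0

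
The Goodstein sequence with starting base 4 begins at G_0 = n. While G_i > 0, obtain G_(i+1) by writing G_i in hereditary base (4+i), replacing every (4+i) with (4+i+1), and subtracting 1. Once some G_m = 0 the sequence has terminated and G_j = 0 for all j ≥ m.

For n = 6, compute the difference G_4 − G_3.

i=0: 6 = 4 + 2 (b=4); 4→5: 5 + 2 = 7; 7−1 = 6
i=1: 6 = 5 + 1 (b=5); 5→6: 6 + 1 = 7; 7−1 = 6
i=2: 6 = 6 (b=6); 6→7: 7 = 7; 7−1 = 6
i=3: 6 = 6 (b=7); 7→8: 6 = 6; 6−1 = 5

-1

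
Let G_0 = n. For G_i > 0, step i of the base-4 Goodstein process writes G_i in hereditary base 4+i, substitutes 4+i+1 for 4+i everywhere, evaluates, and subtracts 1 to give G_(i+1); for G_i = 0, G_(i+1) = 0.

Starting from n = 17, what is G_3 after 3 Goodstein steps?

39

G_0 = 17. HB_4(17) = 4^2 + 1. Bump = 26. G_1 = 25.
G_1 = 25. HB_5(25) = 5^2. Bump = 36. G_2 = 35.
G_2 = 35. HB_6(35) = 5·6 + 5. Bump = 40. G_3 = 39.
G_3 = 39. HB_7(39) = 5·7 + 4. Bump = 44. G_4 = 43.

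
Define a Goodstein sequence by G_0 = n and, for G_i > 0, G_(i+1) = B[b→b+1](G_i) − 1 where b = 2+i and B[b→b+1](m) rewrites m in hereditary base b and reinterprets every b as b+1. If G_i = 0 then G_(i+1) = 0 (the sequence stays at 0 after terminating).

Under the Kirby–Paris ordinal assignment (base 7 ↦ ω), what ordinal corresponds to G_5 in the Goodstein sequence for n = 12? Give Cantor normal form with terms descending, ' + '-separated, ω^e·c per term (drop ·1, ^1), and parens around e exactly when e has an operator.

ω^(ω + 1) + ω^2·2 + ω + 4

12 —HB2→ 2^(2 + 1) + 2^2 —bump→ 3^(3 + 1) + 3^3 = 108 —(−1)→ 107
107 —HB3→ 3^(3 + 1) + 2·3^2 + 2·3 + 2 —bump→ 4^(4 + 1) + 2·4^2 + 2·4 + 2 = 1066 —(−1)→ 1065
1065 —HB4→ 4^(4 + 1) + 2·4^2 + 2·4 + 1 —bump→ 5^(5 + 1) + 2·5^2 + 2·5 + 1 = 15686 —(−1)→ 15685
15685 —HB5→ 5^(5 + 1) + 2·5^2 + 2·5 —bump→ 6^(6 + 1) + 2·6^2 + 2·6 = 280020 —(−1)→ 280019
280019 —HB6→ 6^(6 + 1) + 2·6^2 + 6 + 5 —bump→ 7^(7 + 1) + 2·7^2 + 7 + 5 = 5764911 —(−1)→ 5764910
5764910 —HB7→ 7^(7 + 1) + 2·7^2 + 7 + 4 —bump→ 8^(8 + 1) + 2·8^2 + 8 + 4 = 134217868 —(−1)→ 134217867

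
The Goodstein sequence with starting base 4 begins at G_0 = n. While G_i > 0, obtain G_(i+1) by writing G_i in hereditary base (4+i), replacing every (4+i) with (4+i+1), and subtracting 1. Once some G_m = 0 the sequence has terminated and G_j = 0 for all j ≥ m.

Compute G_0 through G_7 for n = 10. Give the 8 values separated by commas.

10, 11, 12, 13, 13, 13, 13, 13

step 0: 10 = 2·4 + 2; sub 5 for 4: 2·5 + 2; = 12; G_1 = 12−1 = 11
step 1: 11 = 2·5 + 1; sub 6 for 5: 2·6 + 1; = 13; G_2 = 13−1 = 12
step 2: 12 = 2·6; sub 7 for 6: 2·7; = 14; G_3 = 14−1 = 13
step 3: 13 = 7 + 6; sub 8 for 7: 8 + 6; = 14; G_4 = 14−1 = 13
step 4: 13 = 8 + 5; sub 9 for 8: 9 + 5; = 14; G_5 = 14−1 = 13
step 5: 13 = 9 + 4; sub 10 for 9: 10 + 4; = 14; G_6 = 14−1 = 13
step 6: 13 = 10 + 3; sub 11 for 10: 11 + 3; = 14; G_7 = 14−1 = 13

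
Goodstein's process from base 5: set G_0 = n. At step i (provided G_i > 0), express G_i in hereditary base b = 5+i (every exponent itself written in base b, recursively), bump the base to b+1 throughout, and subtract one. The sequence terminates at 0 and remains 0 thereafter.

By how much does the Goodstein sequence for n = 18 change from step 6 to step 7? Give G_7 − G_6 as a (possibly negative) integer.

1

i=0: 18 = 3·5 + 3 (b=5); 5→6: 3·6 + 3 = 21; 21−1 = 20
i=1: 20 = 3·6 + 2 (b=6); 6→7: 3·7 + 2 = 23; 23−1 = 22
i=2: 22 = 3·7 + 1 (b=7); 7→8: 3·8 + 1 = 25; 25−1 = 24
i=3: 24 = 3·8 (b=8); 8→9: 3·9 = 27; 27−1 = 26
i=4: 26 = 2·9 + 8 (b=9); 9→10: 2·10 + 8 = 28; 28−1 = 27
i=5: 27 = 2·10 + 7 (b=10); 10→11: 2·11 + 7 = 29; 29−1 = 28
i=6: 28 = 2·11 + 6 (b=11); 11→12: 2·12 + 6 = 30; 30−1 = 29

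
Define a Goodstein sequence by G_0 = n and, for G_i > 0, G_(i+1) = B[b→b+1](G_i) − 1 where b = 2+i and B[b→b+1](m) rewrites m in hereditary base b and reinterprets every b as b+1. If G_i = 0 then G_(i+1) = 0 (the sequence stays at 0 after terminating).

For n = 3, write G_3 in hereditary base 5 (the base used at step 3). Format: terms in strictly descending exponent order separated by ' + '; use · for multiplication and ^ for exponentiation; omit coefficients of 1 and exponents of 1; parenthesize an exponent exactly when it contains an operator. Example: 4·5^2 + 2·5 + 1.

step 0: 3 = 2 + 1; sub 3 for 2: 3 + 1; = 4; G_1 = 4−1 = 3
step 1: 3 = 3; sub 4 for 3: 4; = 4; G_2 = 4−1 = 3
step 2: 3 = 3; sub 5 for 4: 3; = 3; G_3 = 3−1 = 2

2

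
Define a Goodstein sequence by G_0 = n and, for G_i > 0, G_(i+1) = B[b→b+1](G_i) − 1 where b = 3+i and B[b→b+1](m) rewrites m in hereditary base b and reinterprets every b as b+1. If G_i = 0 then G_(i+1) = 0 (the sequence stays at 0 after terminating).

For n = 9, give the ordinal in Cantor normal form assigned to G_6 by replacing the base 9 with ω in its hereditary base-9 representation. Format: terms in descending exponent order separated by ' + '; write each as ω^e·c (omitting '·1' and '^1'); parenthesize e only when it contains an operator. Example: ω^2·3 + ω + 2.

ω·2 + 6

step 0: 9 = 3^2; sub 4 for 3: 4^2; = 16; G_1 = 16−1 = 15
step 1: 15 = 3·4 + 3; sub 5 for 4: 3·5 + 3; = 18; G_2 = 18−1 = 17
step 2: 17 = 3·5 + 2; sub 6 for 5: 3·6 + 2; = 20; G_3 = 20−1 = 19
step 3: 19 = 3·6 + 1; sub 7 for 6: 3·7 + 1; = 22; G_4 = 22−1 = 21
step 4: 21 = 3·7; sub 8 for 7: 3·8; = 24; G_5 = 24−1 = 23
step 5: 23 = 2·8 + 7; sub 9 for 8: 2·9 + 7; = 25; G_6 = 25−1 = 24
step 6: 24 = 2·9 + 6; sub 10 for 9: 2·10 + 6; = 26; G_7 = 26−1 = 25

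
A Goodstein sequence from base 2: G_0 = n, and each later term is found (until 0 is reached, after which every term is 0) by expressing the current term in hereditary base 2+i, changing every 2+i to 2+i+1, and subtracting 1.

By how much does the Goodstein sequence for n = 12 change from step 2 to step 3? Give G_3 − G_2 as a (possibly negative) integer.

G_0=12  [base 2] 2^(2 + 1) + 2^2  →[2↦3]→  3^(3 + 1) + 3^3 = 108  −1 ⇒ G_1=107
G_1=107  [base 3] 3^(3 + 1) + 2·3^2 + 2·3 + 2  →[3↦4]→  4^(4 + 1) + 2·4^2 + 2·4 + 2 = 1066  −1 ⇒ G_2=1065
G_2=1065  [base 4] 4^(4 + 1) + 2·4^2 + 2·4 + 1  →[4↦5]→  5^(5 + 1) + 2·5^2 + 2·5 + 1 = 15686  −1 ⇒ G_3=15685

14620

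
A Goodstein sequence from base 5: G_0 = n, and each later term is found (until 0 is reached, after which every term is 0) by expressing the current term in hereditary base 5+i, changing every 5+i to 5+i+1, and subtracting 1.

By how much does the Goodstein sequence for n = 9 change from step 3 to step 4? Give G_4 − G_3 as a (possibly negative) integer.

step 0: 9 = 5 + 4; sub 6 for 5: 6 + 4; = 10; G_1 = 10−1 = 9
step 1: 9 = 6 + 3; sub 7 for 6: 7 + 3; = 10; G_2 = 10−1 = 9
step 2: 9 = 7 + 2; sub 8 for 7: 8 + 2; = 10; G_3 = 10−1 = 9
step 3: 9 = 8 + 1; sub 9 for 8: 9 + 1; = 10; G_4 = 10−1 = 9

0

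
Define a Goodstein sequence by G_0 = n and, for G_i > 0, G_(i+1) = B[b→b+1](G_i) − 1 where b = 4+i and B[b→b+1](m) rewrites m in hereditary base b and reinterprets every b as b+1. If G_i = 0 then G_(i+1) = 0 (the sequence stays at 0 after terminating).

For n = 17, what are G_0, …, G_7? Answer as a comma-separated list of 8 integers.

17, 25, 35, 39, 43, 47, 51, 55

G_0=17  [base 4] 4^2 + 1  →[4↦5]→  5^2 + 1 = 26  −1 ⇒ G_1=25
G_1=25  [base 5] 5^2  →[5↦6]→  6^2 = 36  −1 ⇒ G_2=35
G_2=35  [base 6] 5·6 + 5  →[6↦7]→  5·7 + 5 = 40  −1 ⇒ G_3=39
G_3=39  [base 7] 5·7 + 4  →[7↦8]→  5·8 + 4 = 44  −1 ⇒ G_4=43
G_4=43  [base 8] 5·8 + 3  →[8↦9]→  5·9 + 3 = 48  −1 ⇒ G_5=47
G_5=47  [base 9] 5·9 + 2  →[9↦10]→  5·10 + 2 = 52  −1 ⇒ G_6=51
G_6=51  [base 10] 5·10 + 1  →[10↦11]→  5·11 + 1 = 56  −1 ⇒ G_7=55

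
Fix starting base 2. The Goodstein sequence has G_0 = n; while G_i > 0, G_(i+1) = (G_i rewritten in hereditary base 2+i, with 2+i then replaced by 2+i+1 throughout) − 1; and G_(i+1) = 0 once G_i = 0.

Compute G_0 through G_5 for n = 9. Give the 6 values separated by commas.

9, 81, 1023, 9842, 140743, 2471826

step 0: 9 = 2^(2 + 1) + 1; sub 3 for 2: 3^(3 + 1) + 1; = 82; G_1 = 82−1 = 81
step 1: 81 = 3^(3 + 1); sub 4 for 3: 4^(4 + 1); = 1024; G_2 = 1024−1 = 1023
step 2: 1023 = 3·4^4 + 3·4^3 + 3·4^2 + 3·4 + 3; sub 5 for 4: 3·5^5 + 3·5^3 + 3·5^2 + 3·5 + 3; = 9843; G_3 = 9843−1 = 9842
step 3: 9842 = 3·5^5 + 3·5^3 + 3·5^2 + 3·5 + 2; sub 6 for 5: 3·6^6 + 3·6^3 + 3·6^2 + 3·6 + 2; = 140744; G_4 = 140744−1 = 140743
step 4: 140743 = 3·6^6 + 3·6^3 + 3·6^2 + 3·6 + 1; sub 7 for 6: 3·7^7 + 3·7^3 + 3·7^2 + 3·7 + 1; = 2471827; G_5 = 2471827−1 = 2471826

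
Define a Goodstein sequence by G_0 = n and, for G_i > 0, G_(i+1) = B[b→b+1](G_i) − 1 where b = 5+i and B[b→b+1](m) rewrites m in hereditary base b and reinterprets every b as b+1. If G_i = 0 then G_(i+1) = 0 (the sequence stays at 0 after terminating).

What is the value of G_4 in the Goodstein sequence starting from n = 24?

(0) 24|_5 = 4·5 + 4 ↦ 4·6 + 4|_6 = 28 ⇒ 27
(1) 27|_6 = 4·6 + 3 ↦ 4·7 + 3|_7 = 31 ⇒ 30
(2) 30|_7 = 4·7 + 2 ↦ 4·8 + 2|_8 = 34 ⇒ 33
(3) 33|_8 = 4·8 + 1 ↦ 4·9 + 1|_9 = 37 ⇒ 36
(4) 36|_9 = 4·9 ↦ 4·10|_10 = 40 ⇒ 39

36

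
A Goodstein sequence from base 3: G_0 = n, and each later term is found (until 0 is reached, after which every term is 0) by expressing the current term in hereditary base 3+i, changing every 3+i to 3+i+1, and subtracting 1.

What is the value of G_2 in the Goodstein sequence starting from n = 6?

[0] 6 ≡ 2·3 (base 3). Lift 4: 8. −1: 7.
[1] 7 ≡ 4 + 3 (base 4). Lift 5: 8. −1: 7.
[2] 7 ≡ 5 + 2 (base 5). Lift 6: 8. −1: 7.

7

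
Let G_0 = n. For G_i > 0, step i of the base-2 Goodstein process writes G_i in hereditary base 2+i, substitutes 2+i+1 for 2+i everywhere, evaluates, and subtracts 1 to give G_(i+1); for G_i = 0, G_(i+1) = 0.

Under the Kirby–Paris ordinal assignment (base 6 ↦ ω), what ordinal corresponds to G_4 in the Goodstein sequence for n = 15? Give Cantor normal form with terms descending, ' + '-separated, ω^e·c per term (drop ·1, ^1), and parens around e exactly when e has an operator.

ω^(ω + 1) + ω^ω + 1

G_0=15  [base 2] 2^(2 + 1) + 2^2 + 2 + 1  →[2↦3]→  3^(3 + 1) + 3^3 + 3 + 1 = 112  −1 ⇒ G_1=111
G_1=111  [base 3] 3^(3 + 1) + 3^3 + 3  →[3↦4]→  4^(4 + 1) + 4^4 + 4 = 1284  −1 ⇒ G_2=1283
G_2=1283  [base 4] 4^(4 + 1) + 4^4 + 3  →[4↦5]→  5^(5 + 1) + 5^5 + 3 = 18753  −1 ⇒ G_3=18752
G_3=18752  [base 5] 5^(5 + 1) + 5^5 + 2  →[5↦6]→  6^(6 + 1) + 6^6 + 2 = 326594  −1 ⇒ G_4=326593
G_4=326593  [base 6] 6^(6 + 1) + 6^6 + 1  →[6↦7]→  7^(7 + 1) + 7^7 + 1 = 6588345  −1 ⇒ G_5=6588344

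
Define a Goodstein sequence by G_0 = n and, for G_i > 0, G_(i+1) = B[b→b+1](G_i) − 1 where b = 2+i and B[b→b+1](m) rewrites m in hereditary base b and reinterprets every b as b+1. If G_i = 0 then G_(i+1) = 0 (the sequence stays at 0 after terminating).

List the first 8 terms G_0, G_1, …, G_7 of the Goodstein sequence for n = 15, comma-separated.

15, 111, 1283, 18752, 326593, 6588344, 150994943, 3524450280

base 2: 15 = 2^(2 + 1) + 2^2 + 2 + 1; at 3: 3^(3 + 1) + 3^3 + 3 + 1 = 112; next = 111
base 3: 111 = 3^(3 + 1) + 3^3 + 3; at 4: 4^(4 + 1) + 4^4 + 4 = 1284; next = 1283
base 4: 1283 = 4^(4 + 1) + 4^4 + 3; at 5: 5^(5 + 1) + 5^5 + 3 = 18753; next = 18752
base 5: 18752 = 5^(5 + 1) + 5^5 + 2; at 6: 6^(6 + 1) + 6^6 + 2 = 326594; next = 326593
base 6: 326593 = 6^(6 + 1) + 6^6 + 1; at 7: 7^(7 + 1) + 7^7 + 1 = 6588345; next = 6588344
base 7: 6588344 = 7^(7 + 1) + 7^7; at 8: 8^(8 + 1) + 8^8 = 150994944; next = 150994943
base 8: 150994943 = 8^(8 + 1) + 7·8^7 + 7·8^6 + 7·8^5 + 7·8^4 + 7·8^3 + 7·8^2 + 7·8 + 7; at 9: 9^(9 + 1) + 7·9^7 + 7·9^6 + 7·9^5 + 7·9^4 + 7·9^3 + 7·9^2 + 7·9 + 7 = 3524450281; next = 3524450280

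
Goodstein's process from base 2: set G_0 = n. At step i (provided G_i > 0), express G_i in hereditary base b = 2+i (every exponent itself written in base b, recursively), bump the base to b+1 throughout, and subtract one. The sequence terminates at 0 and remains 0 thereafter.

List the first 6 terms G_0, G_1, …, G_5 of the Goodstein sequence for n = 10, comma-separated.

10, 83, 1025, 15625, 279935, 4215754

i=0: 10 = 2^(2 + 1) + 2 (b=2); 2→3: 3^(3 + 1) + 3 = 84; 84−1 = 83
i=1: 83 = 3^(3 + 1) + 2 (b=3); 3→4: 4^(4 + 1) + 2 = 1026; 1026−1 = 1025
i=2: 1025 = 4^(4 + 1) + 1 (b=4); 4→5: 5^(5 + 1) + 1 = 15626; 15626−1 = 15625
i=3: 15625 = 5^(5 + 1) (b=5); 5→6: 6^(6 + 1) = 279936; 279936−1 = 279935
i=4: 279935 = 5·6^6 + 5·6^5 + 5·6^4 + 5·6^3 + 5·6^2 + 5·6 + 5 (b=6); 6→7: 5·7^7 + 5·7^5 + 5·7^4 + 5·7^3 + 5·7^2 + 5·7 + 5 = 4215755; 4215755−1 = 4215754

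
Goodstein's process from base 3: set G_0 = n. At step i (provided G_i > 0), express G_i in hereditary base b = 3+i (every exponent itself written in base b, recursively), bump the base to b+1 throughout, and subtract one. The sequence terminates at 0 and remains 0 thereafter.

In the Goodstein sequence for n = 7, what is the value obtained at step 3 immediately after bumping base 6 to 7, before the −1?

base 3: 7 = 2·3 + 1; at 4: 2·4 + 1 = 9; next = 8
base 4: 8 = 2·4; at 5: 2·5 = 10; next = 9
base 5: 9 = 5 + 4; at 6: 6 + 4 = 10; next = 9

10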